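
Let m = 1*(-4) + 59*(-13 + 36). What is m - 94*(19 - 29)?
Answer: 2293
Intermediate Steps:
m = 1353 (m = -4 + 59*23 = -4 + 1357 = 1353)
m - 94*(19 - 29) = 1353 - 94*(19 - 29) = 1353 - 94*(-10) = 1353 + 940 = 2293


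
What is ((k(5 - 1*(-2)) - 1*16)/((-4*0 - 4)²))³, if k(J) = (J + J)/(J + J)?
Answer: -3375/4096 ≈ -0.82397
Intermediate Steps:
k(J) = 1 (k(J) = (2*J)/((2*J)) = (2*J)*(1/(2*J)) = 1)
((k(5 - 1*(-2)) - 1*16)/((-4*0 - 4)²))³ = ((1 - 1*16)/((-4*0 - 4)²))³ = ((1 - 16)/((0 - 4)²))³ = (-15/((-4)²))³ = (-15/16)³ = -3375/4096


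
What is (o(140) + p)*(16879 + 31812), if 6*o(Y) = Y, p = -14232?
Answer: -2075502566/3 ≈ -6.9183e+8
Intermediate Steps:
o(Y) = Y/6
(o(140) + p)*(16879 + 31812) = ((⅙)*140 - 14232)*(16879 + 31812) = (70/3 - 14232)*48691 = -42626/3*48691 = -2075502566/3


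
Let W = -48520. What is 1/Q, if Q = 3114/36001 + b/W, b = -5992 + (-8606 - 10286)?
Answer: 436692130/261735041 ≈ 1.6685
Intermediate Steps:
b = -24884 (b = -5992 - 18892 = -24884)
Q = 261735041/436692130 (Q = 3114/36001 - 24884/(-48520) = 3114*(1/36001) - 24884*(-1/48520) = 3114/36001 + 6221/12130 = 261735041/436692130 ≈ 0.59936)
1/Q = 1/(261735041/436692130) = 436692130/261735041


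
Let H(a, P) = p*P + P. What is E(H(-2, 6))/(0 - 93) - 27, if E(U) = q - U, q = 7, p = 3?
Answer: -2494/93 ≈ -26.817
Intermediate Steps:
H(a, P) = 4*P (H(a, P) = 3*P + P = 4*P)
E(U) = 7 - U
E(H(-2, 6))/(0 - 93) - 27 = (7 - 4*6)/(0 - 93) - 27 = (7 - 1*24)/(-93) - 27 = -(7 - 24)/93 - 27 = -1/93*(-17) - 27 = 17/93 - 27 = -2494/93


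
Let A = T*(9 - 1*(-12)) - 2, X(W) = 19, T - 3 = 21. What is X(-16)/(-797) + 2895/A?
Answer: 2297777/400094 ≈ 5.7431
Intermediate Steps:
T = 24 (T = 3 + 21 = 24)
A = 502 (A = 24*(9 - 1*(-12)) - 2 = 24*(9 + 12) - 2 = 24*21 - 2 = 504 - 2 = 502)
X(-16)/(-797) + 2895/A = 19/(-797) + 2895/502 = 19*(-1/797) + 2895*(1/502) = -19/797 + 2895/502 = 2297777/400094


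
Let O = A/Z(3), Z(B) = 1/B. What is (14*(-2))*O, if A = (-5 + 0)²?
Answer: -2100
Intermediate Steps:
A = 25 (A = (-5)² = 25)
O = 75 (O = 25/(1/3) = 25/(⅓) = 25*3 = 75)
(14*(-2))*O = (14*(-2))*75 = -28*75 = -2100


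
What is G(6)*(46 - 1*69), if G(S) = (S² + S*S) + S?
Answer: -1794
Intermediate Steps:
G(S) = S + 2*S² (G(S) = (S² + S²) + S = 2*S² + S = S + 2*S²)
G(6)*(46 - 1*69) = (6*(1 + 2*6))*(46 - 1*69) = (6*(1 + 12))*(46 - 69) = (6*13)*(-23) = 78*(-23) = -1794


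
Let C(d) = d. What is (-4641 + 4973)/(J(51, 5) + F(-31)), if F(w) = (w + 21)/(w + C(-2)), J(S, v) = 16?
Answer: 5478/269 ≈ 20.364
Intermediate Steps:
F(w) = (21 + w)/(-2 + w) (F(w) = (w + 21)/(w - 2) = (21 + w)/(-2 + w))
(-4641 + 4973)/(J(51, 5) + F(-31)) = (-4641 + 4973)/(16 + (21 - 31)/(-2 - 31)) = 332/(16 - 10/(-33)) = 332/(16 - 1/33*(-10)) = 332/(16 + 10/33) = 332/(538/33) = 332*(33/538) = 5478/269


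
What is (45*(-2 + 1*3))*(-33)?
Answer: -1485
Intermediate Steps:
(45*(-2 + 1*3))*(-33) = (45*(-2 + 3))*(-33) = (45*1)*(-33) = 45*(-33) = -1485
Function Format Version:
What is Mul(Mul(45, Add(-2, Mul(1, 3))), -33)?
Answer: -1485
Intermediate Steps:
Mul(Mul(45, Add(-2, Mul(1, 3))), -33) = Mul(Mul(45, Add(-2, 3)), -33) = Mul(Mul(45, 1), -33) = Mul(45, -33) = -1485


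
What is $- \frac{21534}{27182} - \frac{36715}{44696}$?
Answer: $- \frac{980235397}{607463336} \approx -1.6137$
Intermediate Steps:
$- \frac{21534}{27182} - \frac{36715}{44696} = \left(-21534\right) \frac{1}{27182} - \frac{36715}{44696} = - \frac{10767}{13591} - \frac{36715}{44696} = - \frac{980235397}{607463336}$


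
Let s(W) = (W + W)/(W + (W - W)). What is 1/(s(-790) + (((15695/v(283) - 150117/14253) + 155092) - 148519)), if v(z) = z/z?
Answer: 4751/105754731 ≈ 4.4925e-5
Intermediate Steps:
v(z) = 1
s(W) = 2 (s(W) = (2*W)/(W + 0) = (2*W)/W = 2)
1/(s(-790) + (((15695/v(283) - 150117/14253) + 155092) - 148519)) = 1/(2 + (((15695/1 - 150117/14253) + 155092) - 148519)) = 1/(2 + (((15695*1 - 150117*1/14253) + 155092) - 148519)) = 1/(2 + (((15695 - 50039/4751) + 155092) - 148519)) = 1/(2 + ((74516906/4751 + 155092) - 148519)) = 1/(2 + (811358998/4751 - 148519)) = 1/(2 + 105745229/4751) = 1/(105754731/4751) = 4751/105754731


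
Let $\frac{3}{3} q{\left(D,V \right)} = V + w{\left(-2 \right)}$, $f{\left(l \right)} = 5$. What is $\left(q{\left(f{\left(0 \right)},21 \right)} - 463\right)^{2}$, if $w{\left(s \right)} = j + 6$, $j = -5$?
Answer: $194481$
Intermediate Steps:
$w{\left(s \right)} = 1$ ($w{\left(s \right)} = -5 + 6 = 1$)
$q{\left(D,V \right)} = 1 + V$ ($q{\left(D,V \right)} = V + 1 = 1 + V$)
$\left(q{\left(f{\left(0 \right)},21 \right)} - 463\right)^{2} = \left(\left(1 + 21\right) - 463\right)^{2} = \left(22 - 463\right)^{2} = \left(-441\right)^{2} = 194481$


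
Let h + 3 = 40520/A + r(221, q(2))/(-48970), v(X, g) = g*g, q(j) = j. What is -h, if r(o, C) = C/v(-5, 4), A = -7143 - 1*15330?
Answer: 42286205113/8804022480 ≈ 4.8031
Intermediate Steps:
v(X, g) = g**2
A = -22473 (A = -7143 - 15330 = -22473)
r(o, C) = C/16 (r(o, C) = C/(4**2) = C/16)
h = -42286205113/8804022480 (h = -3 + (40520/(-22473) + ((1/16)*2)/(-48970)) = -3 + (40520*(-1/22473) + (1/8)*(-1/48970)) = -3 + (-40520/22473 - 1/391760) = -3 - 15874137673/8804022480 = -42286205113/8804022480 ≈ -4.8031)
-h = -1*(-42286205113/8804022480) = 42286205113/8804022480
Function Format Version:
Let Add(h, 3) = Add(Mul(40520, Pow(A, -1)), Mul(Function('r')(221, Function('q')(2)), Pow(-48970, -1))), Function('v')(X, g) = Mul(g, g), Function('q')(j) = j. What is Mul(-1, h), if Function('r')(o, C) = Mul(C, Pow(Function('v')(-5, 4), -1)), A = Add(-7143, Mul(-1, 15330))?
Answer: Rational(42286205113, 8804022480) ≈ 4.8031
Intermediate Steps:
Function('v')(X, g) = Pow(g, 2)
A = -22473 (A = Add(-7143, -15330) = -22473)
Function('r')(o, C) = Mul(Rational(1, 16), C) (Function('r')(o, C) = Mul(C, Pow(Pow(4, 2), -1)) = Mul(C, Pow(16, -1)) = Mul(C, Rational(1, 16)) = Mul(Rational(1, 16), C))
h = Rational(-42286205113, 8804022480) (h = Add(-3, Add(Mul(40520, Pow(-22473, -1)), Mul(Mul(Rational(1, 16), 2), Pow(-48970, -1)))) = Add(-3, Add(Mul(40520, Rational(-1, 22473)), Mul(Rational(1, 8), Rational(-1, 48970)))) = Add(-3, Add(Rational(-40520, 22473), Rational(-1, 391760))) = Add(-3, Rational(-15874137673, 8804022480)) = Rational(-42286205113, 8804022480) ≈ -4.8031)
Mul(-1, h) = Mul(-1, Rational(-42286205113, 8804022480)) = Rational(42286205113, 8804022480)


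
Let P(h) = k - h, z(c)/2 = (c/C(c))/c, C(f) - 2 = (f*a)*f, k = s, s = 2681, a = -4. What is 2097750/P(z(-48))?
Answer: 4832167125/6175684 ≈ 782.45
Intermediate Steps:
k = 2681
C(f) = 2 - 4*f² (C(f) = 2 + (f*(-4))*f = 2 + (-4*f)*f = 2 - 4*f²)
z(c) = 2/(2 - 4*c²) (z(c) = 2*((c/(2 - 4*c²))/c) = 2/(2 - 4*c²))
P(h) = 2681 - h
2097750/P(z(-48)) = 2097750/(2681 - (-1)/(-1 + 2*(-48)²)) = 2097750/(2681 - (-1)/(-1 + 2*2304)) = 2097750/(2681 - (-1)/(-1 + 4608)) = 2097750/(2681 - (-1)/4607) = 2097750/(2681 - 1*(-1/4607)) = 2097750/(2681 + 1/4607) = 2097750/(12351368/4607) = 2097750*(4607/12351368) = 4832167125/6175684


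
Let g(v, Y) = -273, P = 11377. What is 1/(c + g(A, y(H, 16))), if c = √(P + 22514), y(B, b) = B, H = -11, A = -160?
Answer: -7/1042 - √33891/40638 ≈ -0.011248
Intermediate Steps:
c = √33891 (c = √(11377 + 22514) = √33891 ≈ 184.09)
1/(c + g(A, y(H, 16))) = 1/(√33891 - 273) = 1/(-273 + √33891)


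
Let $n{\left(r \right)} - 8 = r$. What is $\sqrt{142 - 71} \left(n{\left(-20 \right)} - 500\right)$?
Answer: $- 512 \sqrt{71} \approx -4314.2$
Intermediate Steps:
$n{\left(r \right)} = 8 + r$
$\sqrt{142 - 71} \left(n{\left(-20 \right)} - 500\right) = \sqrt{142 - 71} \left(\left(8 - 20\right) - 500\right) = \sqrt{71} \left(-12 - 500\right) = \sqrt{71} \left(-512\right) = - 512 \sqrt{71}$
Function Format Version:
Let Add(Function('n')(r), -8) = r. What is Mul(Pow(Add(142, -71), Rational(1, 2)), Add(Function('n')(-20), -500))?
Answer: Mul(-512, Pow(71, Rational(1, 2))) ≈ -4314.2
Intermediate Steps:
Function('n')(r) = Add(8, r)
Mul(Pow(Add(142, -71), Rational(1, 2)), Add(Function('n')(-20), -500)) = Mul(Pow(Add(142, -71), Rational(1, 2)), Add(Add(8, -20), -500)) = Mul(Pow(71, Rational(1, 2)), Add(-12, -500)) = Mul(Pow(71, Rational(1, 2)), -512) = Mul(-512, Pow(71, Rational(1, 2)))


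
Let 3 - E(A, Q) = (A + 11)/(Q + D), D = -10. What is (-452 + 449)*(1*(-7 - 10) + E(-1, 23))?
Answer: 576/13 ≈ 44.308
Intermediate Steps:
E(A, Q) = 3 - (11 + A)/(-10 + Q) (E(A, Q) = 3 - (A + 11)/(Q - 10) = 3 - (11 + A)/(-10 + Q))
(-452 + 449)*(1*(-7 - 10) + E(-1, 23)) = (-452 + 449)*(1*(-7 - 10) + (-41 - 1*(-1) + 3*23)/(-10 + 23)) = -3*(1*(-17) + (-41 + 1 + 69)/13) = -3*(-17 + (1/13)*29) = -3*(-17 + 29/13) = -3*(-192/13) = 576/13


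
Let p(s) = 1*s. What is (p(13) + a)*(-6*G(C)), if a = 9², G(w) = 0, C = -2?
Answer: 0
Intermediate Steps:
p(s) = s
a = 81
(p(13) + a)*(-6*G(C)) = (13 + 81)*(-6*0) = 94*0 = 0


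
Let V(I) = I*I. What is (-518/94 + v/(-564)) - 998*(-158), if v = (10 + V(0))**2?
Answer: 22232642/141 ≈ 1.5768e+5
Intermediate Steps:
V(I) = I**2
v = 100 (v = (10 + 0**2)**2 = (10 + 0)**2 = 10**2 = 100)
(-518/94 + v/(-564)) - 998*(-158) = (-518/94 + 100/(-564)) - 998*(-158) = (-518*1/94 + 100*(-1/564)) + 157684 = (-259/47 - 25/141) + 157684 = -802/141 + 157684 = 22232642/141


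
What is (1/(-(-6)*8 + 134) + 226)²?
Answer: 1691923689/33124 ≈ 51079.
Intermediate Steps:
(1/(-(-6)*8 + 134) + 226)² = (1/(-1*(-48) + 134) + 226)² = (1/(48 + 134) + 226)² = (1/182 + 226)² = (41133/182)² = 1691923689/33124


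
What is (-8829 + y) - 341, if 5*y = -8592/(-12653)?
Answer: -580131458/63265 ≈ -9169.9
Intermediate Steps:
y = 8592/63265 (y = (-8592/(-12653))/5 = (-8592*(-1/12653))/5 = (⅕)*(8592/12653) = 8592/63265 ≈ 0.13581)
(-8829 + y) - 341 = (-8829 + 8592/63265) - 341 = -558558093/63265 - 341 = -580131458/63265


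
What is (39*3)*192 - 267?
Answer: 22197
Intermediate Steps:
(39*3)*192 - 267 = 117*192 - 267 = 22464 - 267 = 22197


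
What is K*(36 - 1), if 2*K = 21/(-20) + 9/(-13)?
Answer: -3171/104 ≈ -30.490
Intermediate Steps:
K = -453/520 (K = (21/(-20) + 9/(-13))/2 = (21*(-1/20) + 9*(-1/13))/2 = (-21/20 - 9/13)/2 = (½)*(-453/260) = -453/520 ≈ -0.87115)
K*(36 - 1) = -453*(36 - 1)/520 = -453/520*35 = -3171/104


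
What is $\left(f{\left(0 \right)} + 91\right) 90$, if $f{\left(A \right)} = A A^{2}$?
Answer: $8190$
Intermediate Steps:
$f{\left(A \right)} = A^{3}$
$\left(f{\left(0 \right)} + 91\right) 90 = \left(0^{3} + 91\right) 90 = \left(0 + 91\right) 90 = 91 \cdot 90 = 8190$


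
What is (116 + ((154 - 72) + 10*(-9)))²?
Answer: 11664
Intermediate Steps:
(116 + ((154 - 72) + 10*(-9)))² = (116 + (82 - 90))² = (116 - 8)² = 108² = 11664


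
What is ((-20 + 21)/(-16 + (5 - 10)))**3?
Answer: -1/9261 ≈ -0.00010798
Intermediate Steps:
((-20 + 21)/(-16 + (5 - 10)))**3 = (1/(-16 - 5))**3 = (1/(-21))**3 = (1*(-1/21))**3 = (-1/21)**3 = -1/9261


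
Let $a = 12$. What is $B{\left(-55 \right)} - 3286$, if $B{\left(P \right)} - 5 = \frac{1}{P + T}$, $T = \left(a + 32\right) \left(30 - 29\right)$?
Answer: $- \frac{36092}{11} \approx -3281.1$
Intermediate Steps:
$T = 44$ ($T = \left(12 + 32\right) \left(30 - 29\right) = 44 \cdot 1 = 44$)
$B{\left(P \right)} = 5 + \frac{1}{44 + P}$ ($B{\left(P \right)} = 5 + \frac{1}{P + 44} = 5 + \frac{1}{44 + P}$)
$B{\left(-55 \right)} - 3286 = \frac{221 + 5 \left(-55\right)}{44 - 55} - 3286 = \frac{221 - 275}{-11} - 3286 = \left(- \frac{1}{11}\right) \left(-54\right) - 3286 = \frac{54}{11} - 3286 = - \frac{36092}{11}$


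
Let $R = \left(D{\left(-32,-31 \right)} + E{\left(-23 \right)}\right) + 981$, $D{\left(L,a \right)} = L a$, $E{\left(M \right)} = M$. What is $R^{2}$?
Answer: $3802500$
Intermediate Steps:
$R = 1950$ ($R = \left(\left(-32\right) \left(-31\right) - 23\right) + 981 = \left(992 - 23\right) + 981 = 969 + 981 = 1950$)
$R^{2} = 1950^{2} = 3802500$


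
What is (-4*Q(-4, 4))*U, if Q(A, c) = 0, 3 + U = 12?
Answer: 0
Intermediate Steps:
U = 9 (U = -3 + 12 = 9)
(-4*Q(-4, 4))*U = -4*0*9 = 0*9 = 0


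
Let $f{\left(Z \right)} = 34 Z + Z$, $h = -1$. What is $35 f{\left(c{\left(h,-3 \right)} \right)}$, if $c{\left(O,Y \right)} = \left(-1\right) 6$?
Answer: $-7350$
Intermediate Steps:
$c{\left(O,Y \right)} = -6$
$f{\left(Z \right)} = 35 Z$
$35 f{\left(c{\left(h,-3 \right)} \right)} = 35 \cdot 35 \left(-6\right) = 35 \left(-210\right) = -7350$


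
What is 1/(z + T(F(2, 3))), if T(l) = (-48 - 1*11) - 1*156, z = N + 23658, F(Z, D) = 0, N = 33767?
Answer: 1/57210 ≈ 1.7479e-5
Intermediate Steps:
z = 57425 (z = 33767 + 23658 = 57425)
T(l) = -215 (T(l) = (-48 - 11) - 156 = -59 - 156 = -215)
1/(z + T(F(2, 3))) = 1/(57425 - 215) = 1/57210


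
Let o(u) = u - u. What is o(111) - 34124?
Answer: -34124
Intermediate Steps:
o(u) = 0
o(111) - 34124 = 0 - 34124 = -34124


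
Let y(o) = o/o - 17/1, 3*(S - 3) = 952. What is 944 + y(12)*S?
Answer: -12544/3 ≈ -4181.3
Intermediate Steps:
S = 961/3 (S = 3 + (⅓)*952 = 3 + 952/3 = 961/3 ≈ 320.33)
y(o) = -16 (y(o) = 1 - 17*1 = 1 - 17 = -16)
944 + y(12)*S = 944 - 16*961/3 = 944 - 15376/3 = -12544/3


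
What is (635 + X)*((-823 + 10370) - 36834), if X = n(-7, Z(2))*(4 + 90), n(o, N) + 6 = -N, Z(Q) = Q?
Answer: 3192579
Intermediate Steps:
n(o, N) = -6 - N
X = -752 (X = (-6 - 1*2)*(4 + 90) = (-6 - 2)*94 = -8*94 = -752)
(635 + X)*((-823 + 10370) - 36834) = (635 - 752)*((-823 + 10370) - 36834) = -117*(9547 - 36834) = -117*(-27287) = 3192579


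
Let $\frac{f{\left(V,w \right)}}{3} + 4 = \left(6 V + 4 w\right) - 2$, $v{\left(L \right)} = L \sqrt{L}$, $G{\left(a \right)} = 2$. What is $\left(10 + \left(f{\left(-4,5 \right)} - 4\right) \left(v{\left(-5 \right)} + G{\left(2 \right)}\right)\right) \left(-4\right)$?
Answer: $232 - 680 i \sqrt{5} \approx 232.0 - 1520.5 i$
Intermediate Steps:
$v{\left(L \right)} = L^{\frac{3}{2}}$
$f{\left(V,w \right)} = -18 + 12 w + 18 V$ ($f{\left(V,w \right)} = -12 + 3 \left(\left(6 V + 4 w\right) - 2\right) = -12 + 3 \left(\left(4 w + 6 V\right) - 2\right) = -12 + 3 \left(-2 + 4 w + 6 V\right) = -12 + \left(-6 + 12 w + 18 V\right) = -18 + 12 w + 18 V$)
$\left(10 + \left(f{\left(-4,5 \right)} - 4\right) \left(v{\left(-5 \right)} + G{\left(2 \right)}\right)\right) \left(-4\right) = \left(10 + \left(\left(-18 + 12 \cdot 5 + 18 \left(-4\right)\right) - 4\right) \left(\left(-5\right)^{\frac{3}{2}} + 2\right)\right) \left(-4\right) = \left(10 + \left(\left(-18 + 60 - 72\right) - 4\right) \left(- 5 i \sqrt{5} + 2\right)\right) \left(-4\right) = \left(10 + \left(-30 - 4\right) \left(2 - 5 i \sqrt{5}\right)\right) \left(-4\right) = \left(10 - 34 \left(2 - 5 i \sqrt{5}\right)\right) \left(-4\right) = \left(10 - \left(68 - 170 i \sqrt{5}\right)\right) \left(-4\right) = \left(-58 + 170 i \sqrt{5}\right) \left(-4\right) = 232 - 680 i \sqrt{5}$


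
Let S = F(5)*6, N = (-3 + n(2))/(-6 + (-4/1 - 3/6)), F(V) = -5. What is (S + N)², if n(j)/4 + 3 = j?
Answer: 7744/9 ≈ 860.44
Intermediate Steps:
n(j) = -12 + 4*j
N = ⅔ (N = (-3 + (-12 + 4*2))/(-6 + (-4/1 - 3/6)) = (-3 + (-12 + 8))/(-6 + (-4*1 - 3*⅙)) = (-3 - 4)/(-6 + (-4 - ½)) = -7/(-6 - 9/2) = -7/(-21/2) = -7*(-2/21) = ⅔ ≈ 0.66667)
S = -30 (S = -5*6 = -30)
(S + N)² = (-30 + ⅔)² = (-88/3)² = 7744/9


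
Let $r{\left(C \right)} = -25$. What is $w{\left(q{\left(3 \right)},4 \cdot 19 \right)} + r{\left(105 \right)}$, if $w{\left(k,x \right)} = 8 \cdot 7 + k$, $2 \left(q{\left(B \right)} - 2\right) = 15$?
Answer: $\frac{81}{2} \approx 40.5$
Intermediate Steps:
$q{\left(B \right)} = \frac{19}{2}$ ($q{\left(B \right)} = 2 + \frac{1}{2} \cdot 15 = 2 + \frac{15}{2} = \frac{19}{2}$)
$w{\left(k,x \right)} = 56 + k$
$w{\left(q{\left(3 \right)},4 \cdot 19 \right)} + r{\left(105 \right)} = \left(56 + \frac{19}{2}\right) - 25 = \frac{131}{2} - 25 = \frac{81}{2}$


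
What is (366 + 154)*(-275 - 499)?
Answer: -402480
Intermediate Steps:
(366 + 154)*(-275 - 499) = 520*(-774) = -402480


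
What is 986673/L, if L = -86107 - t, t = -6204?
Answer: -986673/79903 ≈ -12.348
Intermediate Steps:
L = -79903 (L = -86107 - 1*(-6204) = -86107 + 6204 = -79903)
986673/L = 986673/(-79903) = 986673*(-1/79903) = -986673/79903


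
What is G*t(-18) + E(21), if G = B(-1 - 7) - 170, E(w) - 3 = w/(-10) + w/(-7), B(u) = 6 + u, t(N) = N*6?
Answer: 185739/10 ≈ 18574.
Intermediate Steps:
t(N) = 6*N
E(w) = 3 - 17*w/70 (E(w) = 3 + (w/(-10) + w/(-7)) = 3 + (w*(-⅒) + w*(-⅐)) = 3 + (-w/10 - w/7) = 3 - 17*w/70)
G = -172 (G = (6 + (-1 - 7)) - 170 = (6 - 8) - 170 = -2 - 170 = -172)
G*t(-18) + E(21) = -1032*(-18) + (3 - 17/70*21) = -172*(-108) + (3 - 51/10) = 18576 - 21/10 = 185739/10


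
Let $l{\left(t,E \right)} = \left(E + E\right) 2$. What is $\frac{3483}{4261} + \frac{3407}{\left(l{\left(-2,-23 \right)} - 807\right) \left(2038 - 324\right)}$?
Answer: $\frac{5352388711}{6565715246} \approx 0.8152$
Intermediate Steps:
$l{\left(t,E \right)} = 4 E$ ($l{\left(t,E \right)} = 2 E 2 = 4 E$)
$\frac{3483}{4261} + \frac{3407}{\left(l{\left(-2,-23 \right)} - 807\right) \left(2038 - 324\right)} = \frac{3483}{4261} + \frac{3407}{\left(4 \left(-23\right) - 807\right) \left(2038 - 324\right)} = 3483 \cdot \frac{1}{4261} + \frac{3407}{\left(-92 - 807\right) 1714} = \frac{3483}{4261} + \frac{3407}{\left(-899\right) 1714} = \frac{3483}{4261} + \frac{3407}{-1540886} = \frac{3483}{4261} + 3407 \left(- \frac{1}{1540886}\right) = \frac{3483}{4261} - \frac{3407}{1540886} = \frac{5352388711}{6565715246}$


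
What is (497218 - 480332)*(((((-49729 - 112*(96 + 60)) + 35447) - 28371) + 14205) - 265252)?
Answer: -5254450392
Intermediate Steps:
(497218 - 480332)*(((((-49729 - 112*(96 + 60)) + 35447) - 28371) + 14205) - 265252) = 16886*(((((-49729 - 112*156) + 35447) - 28371) + 14205) - 265252) = 16886*(((((-49729 - 17472) + 35447) - 28371) + 14205) - 265252) = 16886*((((-67201 + 35447) - 28371) + 14205) - 265252) = 16886*(((-31754 - 28371) + 14205) - 265252) = 16886*((-60125 + 14205) - 265252) = 16886*(-45920 - 265252) = 16886*(-311172) = -5254450392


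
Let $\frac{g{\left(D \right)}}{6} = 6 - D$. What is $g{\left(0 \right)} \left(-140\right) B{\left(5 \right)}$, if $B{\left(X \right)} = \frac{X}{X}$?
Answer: $-5040$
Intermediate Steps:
$g{\left(D \right)} = 36 - 6 D$ ($g{\left(D \right)} = 6 \left(6 - D\right) = 36 - 6 D$)
$B{\left(X \right)} = 1$
$g{\left(0 \right)} \left(-140\right) B{\left(5 \right)} = \left(36 - 0\right) \left(-140\right) 1 = \left(36 + 0\right) \left(-140\right) 1 = 36 \left(-140\right) 1 = \left(-5040\right) 1 = -5040$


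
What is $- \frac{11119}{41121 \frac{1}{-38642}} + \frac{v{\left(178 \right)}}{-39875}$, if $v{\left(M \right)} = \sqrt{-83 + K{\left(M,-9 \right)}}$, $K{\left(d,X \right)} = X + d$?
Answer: $\frac{429660398}{41121} - \frac{\sqrt{86}}{39875} \approx 10449.0$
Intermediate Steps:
$v{\left(M \right)} = \sqrt{-92 + M}$ ($v{\left(M \right)} = \sqrt{-83 + \left(-9 + M\right)} = \sqrt{-92 + M}$)
$- \frac{11119}{41121 \frac{1}{-38642}} + \frac{v{\left(178 \right)}}{-39875} = - \frac{11119}{41121 \frac{1}{-38642}} + \frac{\sqrt{-92 + 178}}{-39875} = - \frac{11119}{41121 \left(- \frac{1}{38642}\right)} + \sqrt{86} \left(- \frac{1}{39875}\right) = - \frac{11119}{- \frac{41121}{38642}} - \frac{\sqrt{86}}{39875} = \left(-11119\right) \left(- \frac{38642}{41121}\right) - \frac{\sqrt{86}}{39875} = \frac{429660398}{41121} - \frac{\sqrt{86}}{39875}$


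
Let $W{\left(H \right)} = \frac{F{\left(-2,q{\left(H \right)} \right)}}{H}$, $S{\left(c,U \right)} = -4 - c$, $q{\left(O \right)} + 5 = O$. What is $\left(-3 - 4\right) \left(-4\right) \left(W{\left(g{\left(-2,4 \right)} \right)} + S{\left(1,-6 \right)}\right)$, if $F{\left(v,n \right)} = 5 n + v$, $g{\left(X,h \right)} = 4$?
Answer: $-189$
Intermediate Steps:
$q{\left(O \right)} = -5 + O$
$F{\left(v,n \right)} = v + 5 n$
$W{\left(H \right)} = \frac{-27 + 5 H}{H}$ ($W{\left(H \right)} = \frac{-2 + 5 \left(-5 + H\right)}{H} = \frac{-2 + \left(-25 + 5 H\right)}{H} = \frac{-27 + 5 H}{H}$)
$\left(-3 - 4\right) \left(-4\right) \left(W{\left(g{\left(-2,4 \right)} \right)} + S{\left(1,-6 \right)}\right) = \left(-3 - 4\right) \left(-4\right) \left(\left(5 - \frac{27}{4}\right) - 5\right) = \left(-7\right) \left(-4\right) \left(\left(5 - \frac{27}{4}\right) - 5\right) = 28 \left(\left(5 - \frac{27}{4}\right) - 5\right) = 28 \left(- \frac{7}{4} - 5\right) = 28 \left(- \frac{27}{4}\right) = -189$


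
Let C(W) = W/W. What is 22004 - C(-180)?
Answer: 22003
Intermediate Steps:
C(W) = 1
22004 - C(-180) = 22004 - 1*1 = 22004 - 1 = 22003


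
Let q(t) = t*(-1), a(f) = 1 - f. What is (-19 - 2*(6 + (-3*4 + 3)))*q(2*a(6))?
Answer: -130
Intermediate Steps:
q(t) = -t
(-19 - 2*(6 + (-3*4 + 3)))*q(2*a(6)) = (-19 - 2*(6 + (-3*4 + 3)))*(-2*(1 - 1*6)) = (-19 - 2*(6 + (-12 + 3)))*(-2*(1 - 6)) = (-19 - 2*(6 - 9))*(-2*(-5)) = (-19 - 2*(-3))*(-1*(-10)) = (-19 + 6)*10 = -13*10 = -130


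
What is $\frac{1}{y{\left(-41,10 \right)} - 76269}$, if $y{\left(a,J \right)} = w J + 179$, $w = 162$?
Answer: $- \frac{1}{74470} \approx -1.3428 \cdot 10^{-5}$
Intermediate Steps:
$y{\left(a,J \right)} = 179 + 162 J$ ($y{\left(a,J \right)} = 162 J + 179 = 179 + 162 J$)
$\frac{1}{y{\left(-41,10 \right)} - 76269} = \frac{1}{\left(179 + 162 \cdot 10\right) - 76269} = \frac{1}{\left(179 + 1620\right) - 76269} = \frac{1}{1799 - 76269} = \frac{1}{-74470} = - \frac{1}{74470}$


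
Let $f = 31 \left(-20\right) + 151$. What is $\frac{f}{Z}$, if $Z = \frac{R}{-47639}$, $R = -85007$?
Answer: $- \frac{22342691}{85007} \approx -262.83$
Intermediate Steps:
$f = -469$ ($f = -620 + 151 = -469$)
$Z = \frac{85007}{47639}$ ($Z = - \frac{85007}{-47639} = \left(-85007\right) \left(- \frac{1}{47639}\right) = \frac{85007}{47639} \approx 1.7844$)
$\frac{f}{Z} = - \frac{469}{\frac{85007}{47639}} = \left(-469\right) \frac{47639}{85007} = - \frac{22342691}{85007}$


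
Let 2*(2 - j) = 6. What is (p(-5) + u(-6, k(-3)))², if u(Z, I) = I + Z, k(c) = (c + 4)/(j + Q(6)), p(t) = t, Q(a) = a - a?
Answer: 144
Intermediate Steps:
Q(a) = 0
j = -1 (j = 2 - ½*6 = 2 - 3 = -1)
k(c) = -4 - c (k(c) = (c + 4)/(-1 + 0) = (4 + c)/(-1) = (4 + c)*(-1) = -4 - c)
(p(-5) + u(-6, k(-3)))² = (-5 + ((-4 - 1*(-3)) - 6))² = (-5 + ((-4 + 3) - 6))² = (-5 + (-1 - 6))² = (-5 - 7)² = (-12)² = 144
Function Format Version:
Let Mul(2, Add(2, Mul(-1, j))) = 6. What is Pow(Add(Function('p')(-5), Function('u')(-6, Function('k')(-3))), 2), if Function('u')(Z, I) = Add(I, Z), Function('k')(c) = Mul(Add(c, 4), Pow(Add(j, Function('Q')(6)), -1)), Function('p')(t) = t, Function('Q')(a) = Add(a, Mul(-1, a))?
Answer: 144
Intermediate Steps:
Function('Q')(a) = 0
j = -1 (j = Add(2, Mul(Rational(-1, 2), 6)) = Add(2, -3) = -1)
Function('k')(c) = Add(-4, Mul(-1, c)) (Function('k')(c) = Mul(Add(c, 4), Pow(Add(-1, 0), -1)) = Mul(Add(4, c), Pow(-1, -1)) = Mul(Add(4, c), -1) = Add(-4, Mul(-1, c)))
Pow(Add(Function('p')(-5), Function('u')(-6, Function('k')(-3))), 2) = Pow(Add(-5, Add(Add(-4, Mul(-1, -3)), -6)), 2) = Pow(Add(-5, Add(Add(-4, 3), -6)), 2) = Pow(Add(-5, Add(-1, -6)), 2) = Pow(Add(-5, -7), 2) = Pow(-12, 2) = 144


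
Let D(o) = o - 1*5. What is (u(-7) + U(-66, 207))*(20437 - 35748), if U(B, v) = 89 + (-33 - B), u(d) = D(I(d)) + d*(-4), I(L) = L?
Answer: -2112918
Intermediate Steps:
D(o) = -5 + o (D(o) = o - 5 = -5 + o)
u(d) = -5 - 3*d (u(d) = (-5 + d) + d*(-4) = (-5 + d) - 4*d = -5 - 3*d)
U(B, v) = 56 - B
(u(-7) + U(-66, 207))*(20437 - 35748) = ((-5 - 3*(-7)) + (56 - 1*(-66)))*(20437 - 35748) = ((-5 + 21) + (56 + 66))*(-15311) = (16 + 122)*(-15311) = 138*(-15311) = -2112918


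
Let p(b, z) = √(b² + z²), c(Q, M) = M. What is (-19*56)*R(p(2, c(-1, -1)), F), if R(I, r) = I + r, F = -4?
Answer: 4256 - 1064*√5 ≈ 1876.8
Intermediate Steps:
(-19*56)*R(p(2, c(-1, -1)), F) = (-19*56)*(√(2² + (-1)²) - 4) = -1064*(√(4 + 1) - 4) = -1064*(√5 - 4) = -1064*(-4 + √5) = 4256 - 1064*√5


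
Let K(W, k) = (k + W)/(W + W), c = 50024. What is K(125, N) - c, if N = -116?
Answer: -12505991/250 ≈ -50024.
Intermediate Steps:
K(W, k) = (W + k)/(2*W) (K(W, k) = (W + k)/((2*W)) = (W + k)*(1/(2*W)) = (W + k)/(2*W))
K(125, N) - c = (½)*(125 - 116)/125 - 1*50024 = (½)*(1/125)*9 - 50024 = 9/250 - 50024 = -12505991/250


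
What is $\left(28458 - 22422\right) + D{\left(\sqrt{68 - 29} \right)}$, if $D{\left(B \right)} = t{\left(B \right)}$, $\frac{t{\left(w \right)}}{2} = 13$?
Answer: $6062$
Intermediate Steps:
$t{\left(w \right)} = 26$ ($t{\left(w \right)} = 2 \cdot 13 = 26$)
$D{\left(B \right)} = 26$
$\left(28458 - 22422\right) + D{\left(\sqrt{68 - 29} \right)} = \left(28458 - 22422\right) + 26 = 6036 + 26 = 6062$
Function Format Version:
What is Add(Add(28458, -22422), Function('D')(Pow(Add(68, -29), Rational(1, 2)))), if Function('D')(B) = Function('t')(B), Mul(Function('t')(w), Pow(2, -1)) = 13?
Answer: 6062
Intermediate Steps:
Function('t')(w) = 26 (Function('t')(w) = Mul(2, 13) = 26)
Function('D')(B) = 26
Add(Add(28458, -22422), Function('D')(Pow(Add(68, -29), Rational(1, 2)))) = Add(Add(28458, -22422), 26) = Add(6036, 26) = 6062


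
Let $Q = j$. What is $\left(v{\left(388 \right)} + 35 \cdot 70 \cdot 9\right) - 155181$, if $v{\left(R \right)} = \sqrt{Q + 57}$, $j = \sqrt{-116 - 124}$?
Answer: $-133131 + \sqrt{57 + 4 i \sqrt{15}} \approx -1.3312 \cdot 10^{5} + 1.0168 i$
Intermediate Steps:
$j = 4 i \sqrt{15}$ ($j = \sqrt{-240} = 4 i \sqrt{15} \approx 15.492 i$)
$Q = 4 i \sqrt{15} \approx 15.492 i$
$v{\left(R \right)} = \sqrt{57 + 4 i \sqrt{15}}$ ($v{\left(R \right)} = \sqrt{4 i \sqrt{15} + 57} = \sqrt{57 + 4 i \sqrt{15}}$)
$\left(v{\left(388 \right)} + 35 \cdot 70 \cdot 9\right) - 155181 = \left(\sqrt{57 + 4 i \sqrt{15}} + 35 \cdot 70 \cdot 9\right) - 155181 = \left(\sqrt{57 + 4 i \sqrt{15}} + 2450 \cdot 9\right) - 155181 = \left(\sqrt{57 + 4 i \sqrt{15}} + 22050\right) - 155181 = \left(22050 + \sqrt{57 + 4 i \sqrt{15}}\right) - 155181 = -133131 + \sqrt{57 + 4 i \sqrt{15}}$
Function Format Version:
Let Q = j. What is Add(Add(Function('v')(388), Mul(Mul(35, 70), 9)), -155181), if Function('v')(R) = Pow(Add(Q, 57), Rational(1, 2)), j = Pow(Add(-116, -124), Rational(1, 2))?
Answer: Add(-133131, Pow(Add(57, Mul(4, I, Pow(15, Rational(1, 2)))), Rational(1, 2))) ≈ Add(-1.3312e+5, Mul(1.0168, I))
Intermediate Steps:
j = Mul(4, I, Pow(15, Rational(1, 2))) (j = Pow(-240, Rational(1, 2)) = Mul(4, I, Pow(15, Rational(1, 2))) ≈ Mul(15.492, I))
Q = Mul(4, I, Pow(15, Rational(1, 2))) ≈ Mul(15.492, I)
Function('v')(R) = Pow(Add(57, Mul(4, I, Pow(15, Rational(1, 2)))), Rational(1, 2)) (Function('v')(R) = Pow(Add(Mul(4, I, Pow(15, Rational(1, 2))), 57), Rational(1, 2)) = Pow(Add(57, Mul(4, I, Pow(15, Rational(1, 2)))), Rational(1, 2)))
Add(Add(Function('v')(388), Mul(Mul(35, 70), 9)), -155181) = Add(Add(Pow(Add(57, Mul(4, I, Pow(15, Rational(1, 2)))), Rational(1, 2)), Mul(Mul(35, 70), 9)), -155181) = Add(Add(Pow(Add(57, Mul(4, I, Pow(15, Rational(1, 2)))), Rational(1, 2)), Mul(2450, 9)), -155181) = Add(Add(Pow(Add(57, Mul(4, I, Pow(15, Rational(1, 2)))), Rational(1, 2)), 22050), -155181) = Add(Add(22050, Pow(Add(57, Mul(4, I, Pow(15, Rational(1, 2)))), Rational(1, 2))), -155181) = Add(-133131, Pow(Add(57, Mul(4, I, Pow(15, Rational(1, 2)))), Rational(1, 2)))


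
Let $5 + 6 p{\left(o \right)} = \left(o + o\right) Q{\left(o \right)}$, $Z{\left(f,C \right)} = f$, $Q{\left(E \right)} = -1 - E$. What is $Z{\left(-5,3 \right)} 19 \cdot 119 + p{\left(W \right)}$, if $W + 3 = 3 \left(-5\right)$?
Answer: $- \frac{68447}{6} \approx -11408.0$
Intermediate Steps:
$W = -18$ ($W = -3 + 3 \left(-5\right) = -3 - 15 = -18$)
$p{\left(o \right)} = - \frac{5}{6} + \frac{o \left(-1 - o\right)}{3}$ ($p{\left(o \right)} = - \frac{5}{6} + \frac{\left(o + o\right) \left(-1 - o\right)}{6} = - \frac{5}{6} + \frac{2 o \left(-1 - o\right)}{6} = - \frac{5}{6} + \frac{o \left(-1 - o\right)}{3}$)
$Z{\left(-5,3 \right)} 19 \cdot 119 + p{\left(W \right)} = \left(-5\right) 19 \cdot 119 - \left(\frac{5}{6} - 6 \left(1 - 18\right)\right) = \left(-95\right) 119 - \left(\frac{5}{6} - -102\right) = -11305 - \frac{617}{6} = - \frac{68447}{6}$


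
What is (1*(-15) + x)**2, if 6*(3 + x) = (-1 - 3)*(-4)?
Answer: 2116/9 ≈ 235.11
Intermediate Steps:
x = -1/3 (x = -3 + ((-1 - 3)*(-4))/6 = -3 + (-4*(-4))/6 = -3 + (1/6)*16 = -3 + 8/3 = -1/3 ≈ -0.33333)
(1*(-15) + x)**2 = (1*(-15) - 1/3)**2 = (-15 - 1/3)**2 = (-46/3)**2 = 2116/9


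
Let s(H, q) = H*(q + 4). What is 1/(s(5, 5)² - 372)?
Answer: 1/1653 ≈ 0.00060496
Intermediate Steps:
s(H, q) = H*(4 + q)
1/(s(5, 5)² - 372) = 1/((5*(4 + 5))² - 372) = 1/((5*9)² - 372) = 1/(45² - 372) = 1/(2025 - 372) = 1/1653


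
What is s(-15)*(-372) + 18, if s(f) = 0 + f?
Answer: 5598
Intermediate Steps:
s(f) = f
s(-15)*(-372) + 18 = -15*(-372) + 18 = 5580 + 18 = 5598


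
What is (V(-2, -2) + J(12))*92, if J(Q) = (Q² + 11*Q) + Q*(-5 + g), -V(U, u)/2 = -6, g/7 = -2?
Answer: 5520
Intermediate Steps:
g = -14 (g = 7*(-2) = -14)
V(U, u) = 12 (V(U, u) = -2*(-6) = 12)
J(Q) = Q² - 8*Q (J(Q) = (Q² + 11*Q) + Q*(-5 - 14) = (Q² + 11*Q) + Q*(-19) = (Q² + 11*Q) - 19*Q = Q² - 8*Q)
(V(-2, -2) + J(12))*92 = (12 + 12*(-8 + 12))*92 = (12 + 12*4)*92 = (12 + 48)*92 = 60*92 = 5520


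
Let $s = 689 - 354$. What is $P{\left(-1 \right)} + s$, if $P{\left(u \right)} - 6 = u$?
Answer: $340$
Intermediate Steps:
$P{\left(u \right)} = 6 + u$
$s = 335$
$P{\left(-1 \right)} + s = \left(6 - 1\right) + 335 = 5 + 335 = 340$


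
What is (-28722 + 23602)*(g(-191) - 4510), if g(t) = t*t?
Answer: -163691520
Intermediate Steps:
g(t) = t²
(-28722 + 23602)*(g(-191) - 4510) = (-28722 + 23602)*((-191)² - 4510) = -5120*(36481 - 4510) = -5120*31971 = -163691520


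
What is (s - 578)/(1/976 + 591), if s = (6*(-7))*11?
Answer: -1015040/576817 ≈ -1.7597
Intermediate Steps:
s = -462 (s = -42*11 = -462)
(s - 578)/(1/976 + 591) = (-462 - 578)/(1/976 + 591) = -1040/(1/976 + 591) = -1040/576817/976 = -1040*976/576817 = -1015040/576817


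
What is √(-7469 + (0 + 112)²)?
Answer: 5*√203 ≈ 71.239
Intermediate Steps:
√(-7469 + (0 + 112)²) = √(-7469 + 112²) = √(-7469 + 12544) = √5075 = 5*√203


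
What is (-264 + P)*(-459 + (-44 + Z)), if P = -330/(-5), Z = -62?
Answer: 111870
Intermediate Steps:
P = 66 (P = -330*(-1)/5 = -55*(-6/5) = 66)
(-264 + P)*(-459 + (-44 + Z)) = (-264 + 66)*(-459 + (-44 - 62)) = -198*(-459 - 106) = -198*(-565) = 111870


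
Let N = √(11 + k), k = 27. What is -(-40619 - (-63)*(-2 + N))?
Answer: 40745 - 63*√38 ≈ 40357.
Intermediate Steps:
N = √38 (N = √(11 + 27) = √38 ≈ 6.1644)
-(-40619 - (-63)*(-2 + N)) = -(-40619 - (-63)*(-2 + √38)) = -(-40619 - (126 - 63*√38)) = -(-40619 + (-126 + 63*√38)) = -(-40745 + 63*√38) = 40745 - 63*√38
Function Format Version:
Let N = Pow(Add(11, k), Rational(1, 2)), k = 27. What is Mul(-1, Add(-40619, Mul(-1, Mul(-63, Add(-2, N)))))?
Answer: Add(40745, Mul(-63, Pow(38, Rational(1, 2)))) ≈ 40357.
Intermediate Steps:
N = Pow(38, Rational(1, 2)) (N = Pow(Add(11, 27), Rational(1, 2)) = Pow(38, Rational(1, 2)) ≈ 6.1644)
Mul(-1, Add(-40619, Mul(-1, Mul(-63, Add(-2, N))))) = Mul(-1, Add(-40619, Mul(-1, Mul(-63, Add(-2, Pow(38, Rational(1, 2))))))) = Mul(-1, Add(-40619, Mul(-1, Add(126, Mul(-63, Pow(38, Rational(1, 2))))))) = Mul(-1, Add(-40619, Add(-126, Mul(63, Pow(38, Rational(1, 2)))))) = Mul(-1, Add(-40745, Mul(63, Pow(38, Rational(1, 2))))) = Add(40745, Mul(-63, Pow(38, Rational(1, 2))))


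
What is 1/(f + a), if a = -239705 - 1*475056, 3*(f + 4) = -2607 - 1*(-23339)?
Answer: -3/2123563 ≈ -1.4127e-6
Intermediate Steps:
f = 20720/3 (f = -4 + (-2607 - 1*(-23339))/3 = -4 + (-2607 + 23339)/3 = -4 + (1/3)*20732 = -4 + 20732/3 = 20720/3 ≈ 6906.7)
a = -714761 (a = -239705 - 475056 = -714761)
1/(f + a) = 1/(20720/3 - 714761) = 1/(-2123563/3) = -3/2123563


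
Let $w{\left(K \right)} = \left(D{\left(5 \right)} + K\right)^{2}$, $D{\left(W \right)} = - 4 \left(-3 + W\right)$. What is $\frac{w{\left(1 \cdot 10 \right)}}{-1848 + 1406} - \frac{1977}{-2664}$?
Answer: $\frac{143863}{196248} \approx 0.73307$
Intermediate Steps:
$D{\left(W \right)} = 12 - 4 W$
$w{\left(K \right)} = \left(-8 + K\right)^{2}$ ($w{\left(K \right)} = \left(\left(12 - 20\right) + K\right)^{2} = \left(-8 + K\right)^{2}$)
$\frac{w{\left(1 \cdot 10 \right)}}{-1848 + 1406} - \frac{1977}{-2664} = \frac{\left(-8 + 1 \cdot 10\right)^{2}}{-1848 + 1406} - \frac{1977}{-2664} = \frac{\left(-8 + 10\right)^{2}}{-442} - - \frac{659}{888} = 2^{2} \left(- \frac{1}{442}\right) + \frac{659}{888} = 4 \left(- \frac{1}{442}\right) + \frac{659}{888} = - \frac{2}{221} + \frac{659}{888} = \frac{143863}{196248}$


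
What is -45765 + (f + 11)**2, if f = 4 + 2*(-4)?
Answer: -45716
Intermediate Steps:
f = -4 (f = 4 - 8 = -4)
-45765 + (f + 11)**2 = -45765 + (-4 + 11)**2 = -45765 + 7**2 = -45765 + 49 = -45716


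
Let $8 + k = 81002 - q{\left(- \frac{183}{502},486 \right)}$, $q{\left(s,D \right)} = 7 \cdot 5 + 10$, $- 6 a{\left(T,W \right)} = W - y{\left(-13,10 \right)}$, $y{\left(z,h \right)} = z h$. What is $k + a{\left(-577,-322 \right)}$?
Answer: $80981$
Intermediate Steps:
$y{\left(z,h \right)} = h z$
$a{\left(T,W \right)} = - \frac{65}{3} - \frac{W}{6}$ ($a{\left(T,W \right)} = - \frac{W - 10 \left(-13\right)}{6} = - \frac{W - -130}{6} = - \frac{W + 130}{6} = - \frac{130 + W}{6} = - \frac{65}{3} - \frac{W}{6}$)
$q{\left(s,D \right)} = 45$ ($q{\left(s,D \right)} = 35 + 10 = 45$)
$k = 80949$ ($k = -8 + \left(81002 - 45\right) = -8 + 80957 = 80949$)
$k + a{\left(-577,-322 \right)} = 80949 - -32 = 80949 + \left(- \frac{65}{3} + \frac{161}{3}\right) = 80949 + 32 = 80981$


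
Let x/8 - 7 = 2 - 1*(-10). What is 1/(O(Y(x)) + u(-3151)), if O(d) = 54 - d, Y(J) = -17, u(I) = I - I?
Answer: 1/71 ≈ 0.014085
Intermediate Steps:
u(I) = 0
x = 152 (x = 56 + 8*(2 - 1*(-10)) = 56 + 8*(2 + 10) = 56 + 8*12 = 56 + 96 = 152)
1/(O(Y(x)) + u(-3151)) = 1/((54 - 1*(-17)) + 0) = 1/((54 + 17) + 0) = 1/(71 + 0) = 1/71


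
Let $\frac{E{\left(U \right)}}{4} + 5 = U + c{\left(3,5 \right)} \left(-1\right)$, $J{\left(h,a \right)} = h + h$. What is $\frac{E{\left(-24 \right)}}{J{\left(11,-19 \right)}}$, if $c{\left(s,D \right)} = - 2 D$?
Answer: $- \frac{38}{11} \approx -3.4545$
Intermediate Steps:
$J{\left(h,a \right)} = 2 h$
$E{\left(U \right)} = 20 + 4 U$ ($E{\left(U \right)} = -20 + 4 \left(U + \left(-2\right) 5 \left(-1\right)\right) = -20 + 4 \left(U - -10\right) = -20 + 4 \left(U + 10\right) = -20 + 4 \left(10 + U\right) = -20 + \left(40 + 4 U\right) = 20 + 4 U$)
$\frac{E{\left(-24 \right)}}{J{\left(11,-19 \right)}} = \frac{20 + 4 \left(-24\right)}{2 \cdot 11} = \frac{20 - 96}{22} = \left(-76\right) \frac{1}{22} = - \frac{38}{11}$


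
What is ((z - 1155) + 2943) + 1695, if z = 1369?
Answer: 4852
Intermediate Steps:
((z - 1155) + 2943) + 1695 = ((1369 - 1155) + 2943) + 1695 = (214 + 2943) + 1695 = 3157 + 1695 = 4852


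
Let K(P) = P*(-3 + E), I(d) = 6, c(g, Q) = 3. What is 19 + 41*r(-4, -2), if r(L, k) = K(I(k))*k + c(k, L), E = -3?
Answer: 3094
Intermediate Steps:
K(P) = -6*P (K(P) = P*(-3 - 3) = P*(-6) = -6*P)
r(L, k) = 3 - 36*k (r(L, k) = (-6*6)*k + 3 = -36*k + 3 = 3 - 36*k)
19 + 41*r(-4, -2) = 19 + 41*(3 - 36*(-2)) = 19 + 41*(3 + 72) = 19 + 41*75 = 19 + 3075 = 3094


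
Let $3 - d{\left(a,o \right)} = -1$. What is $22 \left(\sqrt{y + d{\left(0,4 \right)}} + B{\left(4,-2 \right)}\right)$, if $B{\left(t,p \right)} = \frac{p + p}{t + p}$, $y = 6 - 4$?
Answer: $-44 + 22 \sqrt{6} \approx 9.8888$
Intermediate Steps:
$d{\left(a,o \right)} = 4$ ($d{\left(a,o \right)} = 3 - -1 = 3 + 1 = 4$)
$y = 2$
$B{\left(t,p \right)} = \frac{2 p}{p + t}$
$22 \left(\sqrt{y + d{\left(0,4 \right)}} + B{\left(4,-2 \right)}\right) = 22 \left(\sqrt{2 + 4} + 2 \left(-2\right) \frac{1}{-2 + 4}\right) = 22 \left(\sqrt{6} + 2 \left(-2\right) \frac{1}{2}\right) = 22 \left(\sqrt{6} - 2\right) = 22 \left(-2 + \sqrt{6}\right) = -44 + 22 \sqrt{6}$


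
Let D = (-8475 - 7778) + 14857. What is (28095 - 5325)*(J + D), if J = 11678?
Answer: 234121140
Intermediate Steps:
D = -1396 (D = -16253 + 14857 = -1396)
(28095 - 5325)*(J + D) = (28095 - 5325)*(11678 - 1396) = 22770*10282 = 234121140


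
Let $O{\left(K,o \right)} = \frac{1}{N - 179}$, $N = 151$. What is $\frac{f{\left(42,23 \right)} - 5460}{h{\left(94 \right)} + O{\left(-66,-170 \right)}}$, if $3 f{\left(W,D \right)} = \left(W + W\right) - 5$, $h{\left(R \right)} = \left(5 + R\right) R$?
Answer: $- \frac{456428}{781701} \approx -0.58389$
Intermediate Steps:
$O{\left(K,o \right)} = - \frac{1}{28}$ ($O{\left(K,o \right)} = \frac{1}{151 - 179} = \frac{1}{-28} = - \frac{1}{28}$)
$h{\left(R \right)} = R \left(5 + R\right)$
$f{\left(W,D \right)} = - \frac{5}{3} + \frac{2 W}{3}$ ($f{\left(W,D \right)} = \frac{\left(W + W\right) - 5}{3} = \frac{2 W - 5}{3} = \frac{-5 + 2 W}{3} = - \frac{5}{3} + \frac{2 W}{3}$)
$\frac{f{\left(42,23 \right)} - 5460}{h{\left(94 \right)} + O{\left(-66,-170 \right)}} = \frac{\left(- \frac{5}{3} + \frac{2}{3} \cdot 42\right) - 5460}{94 \left(5 + 94\right) - \frac{1}{28}} = \frac{\left(- \frac{5}{3} + 28\right) - 5460}{94 \cdot 99 - \frac{1}{28}} = \frac{\frac{79}{3} - 5460}{9306 - \frac{1}{28}} = - \frac{16301}{3 \cdot \frac{260567}{28}} = \left(- \frac{16301}{3}\right) \frac{28}{260567} = - \frac{456428}{781701}$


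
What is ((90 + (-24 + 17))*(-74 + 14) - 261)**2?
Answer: 27468081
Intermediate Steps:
((90 + (-24 + 17))*(-74 + 14) - 261)**2 = ((90 - 7)*(-60) - 261)**2 = (83*(-60) - 261)**2 = (-4980 - 261)**2 = (-5241)**2 = 27468081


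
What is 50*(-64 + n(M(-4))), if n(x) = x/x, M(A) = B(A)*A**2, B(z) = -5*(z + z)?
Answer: -3150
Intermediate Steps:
B(z) = -10*z
M(A) = -10*A**3 (M(A) = (-10*A)*A**2 = -10*A**3)
n(x) = 1
50*(-64 + n(M(-4))) = 50*(-64 + 1) = 50*(-63) = -3150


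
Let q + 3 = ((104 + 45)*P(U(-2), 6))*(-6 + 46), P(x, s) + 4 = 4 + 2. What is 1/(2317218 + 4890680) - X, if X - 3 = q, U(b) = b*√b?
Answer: -85918144159/7207898 ≈ -11920.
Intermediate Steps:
U(b) = b^(3/2)
P(x, s) = 2 (P(x, s) = -4 + (4 + 2) = -4 + 6 = 2)
q = 11917 (q = -3 + ((104 + 45)*2)*(-6 + 46) = -3 + (149*2)*40 = -3 + 298*40 = -3 + 11920 = 11917)
X = 11920 (X = 3 + 11917 = 11920)
1/(2317218 + 4890680) - X = 1/(2317218 + 4890680) - 1*11920 = 1/7207898 - 11920 = -85918144159/7207898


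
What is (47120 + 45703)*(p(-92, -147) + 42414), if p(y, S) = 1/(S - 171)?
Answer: 417321409591/106 ≈ 3.9370e+9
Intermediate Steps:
p(y, S) = 1/(-171 + S)
(47120 + 45703)*(p(-92, -147) + 42414) = (47120 + 45703)*(1/(-171 - 147) + 42414) = 92823*(1/(-318) + 42414) = 92823*(-1/318 + 42414) = 92823*(13487651/318) = 417321409591/106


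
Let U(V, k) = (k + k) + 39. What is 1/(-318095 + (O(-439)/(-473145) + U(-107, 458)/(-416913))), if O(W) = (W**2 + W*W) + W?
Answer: -65753433795/20915892177890263 ≈ -3.1437e-6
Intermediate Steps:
O(W) = W + 2*W**2 (O(W) = (W**2 + W**2) + W = 2*W**2 + W = W + 2*W**2)
U(V, k) = 39 + 2*k (U(V, k) = 2*k + 39 = 39 + 2*k)
1/(-318095 + (O(-439)/(-473145) + U(-107, 458)/(-416913))) = 1/(-318095 + (-439*(1 + 2*(-439))/(-473145) + (39 + 2*458)/(-416913))) = 1/(-318095 + (-439*(1 - 878)*(-1/473145) + (39 + 916)*(-1/416913))) = 1/(-318095 + (-439*(-877)*(-1/473145) + 955*(-1/416913))) = 1/(-318095 + (385003*(-1/473145) - 955/416913)) = 1/(-318095 + (-385003/473145 - 955/416913)) = 1/(-318095 - 53654869738/65753433795) = 1/(-20915892177890263/65753433795) = -65753433795/20915892177890263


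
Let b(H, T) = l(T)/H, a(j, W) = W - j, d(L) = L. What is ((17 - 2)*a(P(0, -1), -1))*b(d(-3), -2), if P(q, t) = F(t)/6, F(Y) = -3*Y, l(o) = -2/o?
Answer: 15/2 ≈ 7.5000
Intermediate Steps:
P(q, t) = -t/2 (P(q, t) = -3*t/6 = -3*t*(⅙) = -t/2)
b(H, T) = -2/(H*T) (b(H, T) = (-2/T)/H = -2/(H*T))
((17 - 2)*a(P(0, -1), -1))*b(d(-3), -2) = ((17 - 2)*(-1 - (-1)*(-1)/2))*(-2/(-3*(-2))) = (15*(-1 - 1*½))*(-2*(-⅓)*(-½)) = (15*(-1 - ½))*(-⅓) = (15*(-3/2))*(-⅓) = -45/2*(-⅓) = 15/2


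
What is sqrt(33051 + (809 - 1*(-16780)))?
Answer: 4*sqrt(3165) ≈ 225.03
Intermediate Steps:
sqrt(33051 + (809 - 1*(-16780))) = sqrt(33051 + (809 + 16780)) = sqrt(33051 + 17589) = sqrt(50640) = 4*sqrt(3165)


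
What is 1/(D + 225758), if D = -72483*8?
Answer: -1/354106 ≈ -2.8240e-6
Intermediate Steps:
D = -579864
1/(D + 225758) = 1/(-579864 + 225758) = 1/(-354106) = -1/354106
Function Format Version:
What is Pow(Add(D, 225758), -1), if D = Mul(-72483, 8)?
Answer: Rational(-1, 354106) ≈ -2.8240e-6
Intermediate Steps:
D = -579864
Pow(Add(D, 225758), -1) = Pow(Add(-579864, 225758), -1) = Pow(-354106, -1) = Rational(-1, 354106)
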